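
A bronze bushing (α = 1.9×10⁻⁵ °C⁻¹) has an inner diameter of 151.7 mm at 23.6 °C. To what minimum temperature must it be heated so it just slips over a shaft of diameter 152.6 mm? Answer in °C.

T = 336 °C

Required Δd = 152.6 − 151.7 = 0.9 mm
Δd = αd₀ΔT ⇒ ΔT = Δd/(αd₀) = 0.9 / (1.9×10⁻⁵ × 151.7) = 312.25 K
T_min = 23.6 + 312.25 = 335.85 °C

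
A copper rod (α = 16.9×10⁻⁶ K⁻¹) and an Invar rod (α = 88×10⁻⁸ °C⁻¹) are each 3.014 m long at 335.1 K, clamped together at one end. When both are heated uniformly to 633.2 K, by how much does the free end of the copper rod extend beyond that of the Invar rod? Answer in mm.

ΔT = 298.1 K
copper: ΔL = 16.9×10⁻⁶ × 3.014 m × 298.1 = 1.5184×10⁻² m = 15.184 mm
Invar: ΔL = 88×10⁻⁸ × 3.014 m × 298.1 = 7.9066×10⁻⁴ m = 0.79066 mm
difference = 15.184 − 0.79066 = 14.39334 mm

14.4 mm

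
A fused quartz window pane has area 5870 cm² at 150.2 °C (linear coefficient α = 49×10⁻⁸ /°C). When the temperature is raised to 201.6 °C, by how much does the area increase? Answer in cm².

ΔA = 0.296 cm²

Area coefficient ≈ 2α; |ΔT| = 51.4 K
ΔA = 2αA₀ΔT = 2(49×10⁻⁸)(5870)(51.4) = 0.296 cm²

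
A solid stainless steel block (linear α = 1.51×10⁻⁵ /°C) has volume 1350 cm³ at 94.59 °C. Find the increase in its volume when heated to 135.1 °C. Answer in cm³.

ΔV = 2.48 cm³

Isotropic solid: β ≈ 3α = 4.5×10⁻⁵ /K; ΔT = 40.51 K
ΔV = 3αV₀ΔT = 3(1.51×10⁻⁵)(1350)(40.51) = 2.48 cm³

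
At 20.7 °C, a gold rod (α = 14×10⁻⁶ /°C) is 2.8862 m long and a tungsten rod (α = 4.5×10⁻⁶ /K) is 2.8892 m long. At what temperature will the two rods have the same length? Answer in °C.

L₁(1 + α₁ΔT) = L₂(1 + α₂ΔT) ⇒ ΔT = (L₂ − L₁)/(α₁L₁ − α₂L₂)
L₂ − L₁ = 2.8892 − 2.8862 = 3.00×10⁻³ m
α₁L₁ − α₂L₂ = 14×10⁻⁶×2.8862 − 4.5×10⁻⁶×2.8892 = 2.74054×10⁻⁵ m/K
ΔT = 3.00×10⁻³ / 2.74054×10⁻⁵ = 109.467 K
T = 20.7 + 109.467 = 130.167 °C

T = 130.2 °C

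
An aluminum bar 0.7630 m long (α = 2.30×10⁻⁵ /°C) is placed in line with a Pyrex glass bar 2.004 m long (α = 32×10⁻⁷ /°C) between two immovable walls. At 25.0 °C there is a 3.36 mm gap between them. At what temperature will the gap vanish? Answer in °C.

α₁L₁ = 1.7549×10⁻⁵ m/K, α₂L₂ = 6.4128×10⁻⁶ m/K → total 2.39618×10⁻⁵ m/K
ΔT = g/(α₁L₁+α₂L₂) = 3.36×10⁻³ / 2.39618×10⁻⁵ = 140.22 K
T = 25.0 + 140.22 = 165.22 °C

T = 165 °C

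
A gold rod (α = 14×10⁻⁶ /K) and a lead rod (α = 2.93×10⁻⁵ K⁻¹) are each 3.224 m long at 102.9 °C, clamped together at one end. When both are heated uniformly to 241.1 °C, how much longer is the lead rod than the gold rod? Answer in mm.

6.82 mm

ΔT = 138.2 K
gold: ΔL = 14×10⁻⁶ × 3.224 m × 138.2 = 6.2378×10⁻³ m = 6.2378 mm
lead: ΔL = 2.93×10⁻⁵ × 3.224 m × 138.2 = 1.3055×10⁻² m = 13.055 mm
difference = 13.055 − 6.2378 = 6.8172 mm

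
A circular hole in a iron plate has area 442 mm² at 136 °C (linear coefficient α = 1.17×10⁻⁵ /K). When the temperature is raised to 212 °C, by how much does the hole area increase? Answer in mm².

Area coefficient ≈ 2α; |ΔT| = 76 K
ΔA = 2αA₀ΔT = 2(1.17×10⁻⁵)(442)(76) = 0.786 mm²

ΔA = 0.786 mm²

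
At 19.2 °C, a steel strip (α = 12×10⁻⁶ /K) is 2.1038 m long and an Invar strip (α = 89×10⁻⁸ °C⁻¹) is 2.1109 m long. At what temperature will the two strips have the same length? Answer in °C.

T = 323.0 °C

L₁(1 + α₁ΔT) = L₂(1 + α₂ΔT) ⇒ ΔT = (L₂ − L₁)/(α₁L₁ − α₂L₂)
L₂ − L₁ = 2.1109 − 2.1038 = 7.10×10⁻³ m
α₁L₁ − α₂L₂ = 12×10⁻⁶×2.1038 − 89×10⁻⁸×2.1109 = 2.3366899×10⁻⁵ m/K
ΔT = 7.10×10⁻³ / 2.3366899×10⁻⁵ = 303.849 K
T = 19.2 + 303.849 = 323.049 °C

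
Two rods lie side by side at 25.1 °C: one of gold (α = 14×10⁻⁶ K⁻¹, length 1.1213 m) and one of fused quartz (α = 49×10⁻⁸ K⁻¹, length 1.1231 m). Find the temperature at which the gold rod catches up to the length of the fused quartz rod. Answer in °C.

T = 143.9 °C

L₁(1 + α₁ΔT) = L₂(1 + α₂ΔT) ⇒ ΔT = (L₂ − L₁)/(α₁L₁ − α₂L₂)
L₂ − L₁ = 1.1231 − 1.1213 = 1.80×10⁻³ m
α₁L₁ − α₂L₂ = 14×10⁻⁶×1.1213 − 49×10⁻⁸×1.1231 = 1.5147881×10⁻⁵ m/K
ΔT = 1.80×10⁻³ / 1.5147881×10⁻⁵ = 118.829 K
T = 25.1 + 118.829 = 143.929 °C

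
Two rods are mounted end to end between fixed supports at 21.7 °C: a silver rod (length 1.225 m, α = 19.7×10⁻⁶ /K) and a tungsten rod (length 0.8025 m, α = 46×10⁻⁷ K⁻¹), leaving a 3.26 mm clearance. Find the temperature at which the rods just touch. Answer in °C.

T = 139 °C

Gap closes when ΔL₁ + ΔL₂ = 3.26 mm = 3.26×10⁻³ m
(α₁L₁ + α₂L₂)ΔT = g
α₁L₁ + α₂L₂ = 19.7×10⁻⁶×1.225 + 46×10⁻⁷×0.8025 = 2.7824×10⁻⁵ m/K
ΔT = 3.26×10⁻³ / 2.7824×10⁻⁵ = 117.17 K
T = 21.7 + 117.17 = 138.87 °C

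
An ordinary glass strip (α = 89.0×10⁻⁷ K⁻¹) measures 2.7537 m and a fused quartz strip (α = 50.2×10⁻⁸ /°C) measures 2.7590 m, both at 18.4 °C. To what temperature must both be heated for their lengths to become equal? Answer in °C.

L₁(1 + α₁ΔT) = L₂(1 + α₂ΔT) ⇒ ΔT = (L₂ − L₁)/(α₁L₁ − α₂L₂)
L₂ − L₁ = 2.7590 − 2.7537 = 5.30×10⁻³ m
α₁L₁ − α₂L₂ = 89.0×10⁻⁷×2.7537 − 50.2×10⁻⁸×2.7590 = 2.3122912×10⁻⁵ m/K
ΔT = 5.30×10⁻³ / 2.3122912×10⁻⁵ = 229.210 K
T = 18.4 + 229.210 = 247.610 °C

T = 247.6 °C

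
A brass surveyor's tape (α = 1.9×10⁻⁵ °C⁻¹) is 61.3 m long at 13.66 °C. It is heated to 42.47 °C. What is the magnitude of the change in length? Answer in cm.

|ΔT| = |42.47 − 13.66| = 28.81 K
ΔL = αL₀ΔT = (1.9×10⁻⁵)(61.3)(28.81) = 3.36×10⁻² m

ΔL = 3.36 cm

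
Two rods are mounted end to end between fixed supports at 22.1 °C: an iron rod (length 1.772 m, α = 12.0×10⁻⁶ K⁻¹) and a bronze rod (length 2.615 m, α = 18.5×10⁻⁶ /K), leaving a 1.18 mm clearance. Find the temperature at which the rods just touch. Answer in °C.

T = 39.0 °C

Gap closes when ΔL₁ + ΔL₂ = 1.18 mm = 1.18×10⁻³ m
(α₁L₁ + α₂L₂)ΔT = g
α₁L₁ + α₂L₂ = 12.0×10⁻⁶×1.772 + 18.5×10⁻⁶×2.615 = 6.96415×10⁻⁵ m/K
ΔT = 1.18×10⁻³ / 6.96415×10⁻⁵ = 16.944 K
T = 22.1 + 16.944 = 39.044 °C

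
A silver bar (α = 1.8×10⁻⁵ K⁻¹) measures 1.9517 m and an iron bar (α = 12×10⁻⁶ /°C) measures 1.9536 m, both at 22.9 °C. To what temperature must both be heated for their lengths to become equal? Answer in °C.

T = 185.5 °C

L₁(1 + α₁ΔT) = L₂(1 + α₂ΔT) ⇒ ΔT = (L₂ − L₁)/(α₁L₁ − α₂L₂)
L₂ − L₁ = 1.9536 − 1.9517 = 1.90×10⁻³ m
α₁L₁ − α₂L₂ = 1.8×10⁻⁵×1.9517 − 12×10⁻⁶×1.9536 = 1.16874×10⁻⁵ m/K
ΔT = 1.90×10⁻³ / 1.16874×10⁻⁵ = 162.568 K
T = 22.9 + 162.568 = 185.468 °C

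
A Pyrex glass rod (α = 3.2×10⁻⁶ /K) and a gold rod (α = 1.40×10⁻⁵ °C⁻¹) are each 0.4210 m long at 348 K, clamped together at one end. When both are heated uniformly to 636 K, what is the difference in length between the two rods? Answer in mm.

1.31 mm

ΔT = 288 K
Pyrex glass: ΔL = 3.2×10⁻⁶ × 0.4210 m × 288 = 3.8799×10⁻⁴ m = 0.38799 mm
gold: ΔL = 1.40×10⁻⁵ × 0.4210 m × 288 = 1.6975×10⁻³ m = 1.6975 mm
difference = 1.6975 − 0.38799 = 1.30951 mm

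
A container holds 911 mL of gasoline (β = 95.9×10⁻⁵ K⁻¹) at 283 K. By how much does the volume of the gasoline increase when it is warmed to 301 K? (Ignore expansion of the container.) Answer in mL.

ΔV = 15.7 mL

|ΔT| = |301 − 283| = 18 K
ΔV = βV₀ΔT = (95.9×10⁻⁵)(911)(18) = 15.7 mL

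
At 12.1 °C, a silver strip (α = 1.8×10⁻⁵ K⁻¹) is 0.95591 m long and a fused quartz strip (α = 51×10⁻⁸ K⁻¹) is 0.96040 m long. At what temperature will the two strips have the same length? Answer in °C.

L₁(1 + α₁ΔT) = L₂(1 + α₂ΔT) ⇒ ΔT = (L₂ − L₁)/(α₁L₁ − α₂L₂)
L₂ − L₁ = 0.96040 − 0.95591 = 4.49×10⁻³ m
α₁L₁ − α₂L₂ = 1.8×10⁻⁵×0.95591 − 51×10⁻⁸×0.96040 = 1.6716576×10⁻⁵ m/K
ΔT = 4.49×10⁻³ / 1.6716576×10⁻⁵ = 268.596 K
T = 12.1 + 268.596 = 280.696 °C

T = 280.7 °C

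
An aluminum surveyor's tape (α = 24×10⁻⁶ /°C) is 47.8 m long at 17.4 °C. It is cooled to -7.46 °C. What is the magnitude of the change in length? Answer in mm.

|ΔT| = |-7.46 − 17.4| = 24.86 K
ΔL = αL₀ΔT = (24×10⁻⁶)(47.8)(24.86) = 2.85×10⁻² m

ΔL = 28.5 mm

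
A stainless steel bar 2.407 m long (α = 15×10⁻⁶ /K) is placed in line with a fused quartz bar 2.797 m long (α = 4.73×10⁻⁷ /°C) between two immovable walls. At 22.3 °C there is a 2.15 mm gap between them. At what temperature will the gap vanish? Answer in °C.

T = 79.7 °C

Gap closes when ΔL₁ + ΔL₂ = 2.15 mm = 2.15×10⁻³ m
(α₁L₁ + α₂L₂)ΔT = g
α₁L₁ + α₂L₂ = 15×10⁻⁶×2.407 + 4.73×10⁻⁷×2.797 = 3.7427981×10⁻⁵ m/K
ΔT = 2.15×10⁻³ / 3.7427981×10⁻⁵ = 57.444 K
T = 22.3 + 57.444 = 79.744 °C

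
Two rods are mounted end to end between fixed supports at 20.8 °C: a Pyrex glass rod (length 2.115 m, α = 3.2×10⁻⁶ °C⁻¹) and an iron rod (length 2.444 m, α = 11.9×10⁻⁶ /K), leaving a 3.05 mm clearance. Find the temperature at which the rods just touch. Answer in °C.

α₁L₁ = 6.768×10⁻⁶ m/K, α₂L₂ = 2.90836×10⁻⁵ m/K → total 3.58516×10⁻⁵ m/K
ΔT = g/(α₁L₁+α₂L₂) = 3.05×10⁻³ / 3.58516×10⁻⁵ = 85.07 K
T = 20.8 + 85.07 = 105.87 °C

T = 106 °C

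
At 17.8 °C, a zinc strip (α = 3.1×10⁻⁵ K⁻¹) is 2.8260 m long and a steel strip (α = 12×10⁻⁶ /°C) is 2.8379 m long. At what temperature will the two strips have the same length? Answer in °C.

L₁(1 + α₁ΔT) = L₂(1 + α₂ΔT) ⇒ ΔT = (L₂ − L₁)/(α₁L₁ − α₂L₂)
L₂ − L₁ = 2.8379 − 2.8260 = 1.19×10⁻² m
α₁L₁ − α₂L₂ = 3.1×10⁻⁵×2.8260 − 12×10⁻⁶×2.8379 = 5.35512×10⁻⁵ m/K
ΔT = 1.19×10⁻² / 5.35512×10⁻⁵ = 222.217 K
T = 17.8 + 222.217 = 240.017 °C

T = 240.0 °C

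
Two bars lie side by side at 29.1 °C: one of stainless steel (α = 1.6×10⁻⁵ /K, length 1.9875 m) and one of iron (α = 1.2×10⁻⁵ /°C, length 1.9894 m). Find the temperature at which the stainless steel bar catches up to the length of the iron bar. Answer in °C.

L₁(1 + α₁ΔT) = L₂(1 + α₂ΔT) ⇒ ΔT = (L₂ − L₁)/(α₁L₁ − α₂L₂)
L₂ − L₁ = 1.9894 − 1.9875 = 1.90×10⁻³ m
α₁L₁ − α₂L₂ = 1.6×10⁻⁵×1.9875 − 1.2×10⁻⁵×1.9894 = 7.9272×10⁻⁶ m/K
ΔT = 1.90×10⁻³ / 7.9272×10⁻⁶ = 239.681 K
T = 29.1 + 239.681 = 268.781 °C

T = 268.8 °C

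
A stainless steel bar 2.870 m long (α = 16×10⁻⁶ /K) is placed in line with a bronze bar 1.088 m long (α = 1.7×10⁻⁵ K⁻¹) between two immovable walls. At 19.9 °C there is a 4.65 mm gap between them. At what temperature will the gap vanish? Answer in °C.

T = 92.1 °C

Gap closes when ΔL₁ + ΔL₂ = 4.65 mm = 4.65×10⁻³ m
(α₁L₁ + α₂L₂)ΔT = g
α₁L₁ + α₂L₂ = 16×10⁻⁶×2.870 + 1.7×10⁻⁵×1.088 = 6.4416×10⁻⁵ m/K
ΔT = 4.65×10⁻³ / 6.4416×10⁻⁵ = 72.187 K
T = 19.9 + 72.187 = 92.087 °C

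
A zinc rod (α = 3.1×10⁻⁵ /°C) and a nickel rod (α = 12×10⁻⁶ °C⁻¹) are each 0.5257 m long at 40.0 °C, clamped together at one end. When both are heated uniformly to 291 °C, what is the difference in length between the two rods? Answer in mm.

ΔT = 251.0 K
zinc: ΔL = 3.1×10⁻⁵ × 0.5257 m × 251.0 = 4.0905×10⁻³ m = 4.0905 mm
nickel: ΔL = 12×10⁻⁶ × 0.5257 m × 251.0 = 1.5834×10⁻³ m = 1.5834 mm
difference = 4.0905 − 1.5834 = 2.5071 mm

2.51 mm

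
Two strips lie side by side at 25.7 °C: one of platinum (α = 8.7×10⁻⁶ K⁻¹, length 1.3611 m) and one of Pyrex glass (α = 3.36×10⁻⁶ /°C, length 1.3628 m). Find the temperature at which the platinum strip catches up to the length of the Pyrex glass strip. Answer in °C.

T = 259.8 °C

Equal length when α₁L₁ΔT − α₂L₂ΔT = L₂ − L₁ = 1.70×10⁻³ m
α₁L₁ = 1.184157×10⁻⁵, α₂L₂ = 4.579008×10⁻⁶ → Δ(αL) = 7.262562×10⁻⁶ m/K
ΔT = 1.70×10⁻³ / 7.262562×10⁻⁶ = 234.077 K, so T = 25.7 + 234.077 = 259.777 °C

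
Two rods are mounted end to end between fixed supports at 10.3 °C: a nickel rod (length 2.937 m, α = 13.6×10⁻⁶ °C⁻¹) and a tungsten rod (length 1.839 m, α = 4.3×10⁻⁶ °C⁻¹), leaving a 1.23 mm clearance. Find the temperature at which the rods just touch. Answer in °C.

α₁L₁ = 3.99432×10⁻⁵ m/K, α₂L₂ = 7.9077×10⁻⁶ m/K → total 4.78509×10⁻⁵ m/K
ΔT = g/(α₁L₁+α₂L₂) = 1.23×10⁻³ / 4.78509×10⁻⁵ = 25.705 K
T = 10.3 + 25.705 = 36.005 °C

T = 36.0 °C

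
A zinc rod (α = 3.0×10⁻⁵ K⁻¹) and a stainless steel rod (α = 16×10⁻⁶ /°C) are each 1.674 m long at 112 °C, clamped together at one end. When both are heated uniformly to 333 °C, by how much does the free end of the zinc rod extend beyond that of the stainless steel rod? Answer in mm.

ΔT = 221 K
zinc: ΔL = 3.0×10⁻⁵ × 1.674 m × 221 = 1.1099×10⁻² m = 11.099 mm
stainless steel: ΔL = 16×10⁻⁶ × 1.674 m × 221 = 5.9193×10⁻³ m = 5.9193 mm
difference = 11.099 − 5.9193 = 5.1797 mm

5.18 mm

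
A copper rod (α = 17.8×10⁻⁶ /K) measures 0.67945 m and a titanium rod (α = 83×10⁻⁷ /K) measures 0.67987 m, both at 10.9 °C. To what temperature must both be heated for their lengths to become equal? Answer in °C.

Equal length when α₁L₁ΔT − α₂L₂ΔT = L₂ − L₁ = 4.20×10⁻⁴ m
α₁L₁ = 1.209421×10⁻⁵, α₂L₂ = 5.642921×10⁻⁶ → Δ(αL) = 6.451289×10⁻⁶ m/K
ΔT = 4.20×10⁻⁴ / 6.451289×10⁻⁶ = 65.1033 K, so T = 10.9 + 65.1033 = 76.0033 °C

T = 76.00 °C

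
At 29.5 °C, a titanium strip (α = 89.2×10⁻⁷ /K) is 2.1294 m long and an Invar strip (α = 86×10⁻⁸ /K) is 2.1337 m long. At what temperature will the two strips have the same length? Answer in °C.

T = 280.1 °C

L₁(1 + α₁ΔT) = L₂(1 + α₂ΔT) ⇒ ΔT = (L₂ − L₁)/(α₁L₁ − α₂L₂)
L₂ − L₁ = 2.1337 − 2.1294 = 4.30×10⁻³ m
α₁L₁ − α₂L₂ = 89.2×10⁻⁷×2.1294 − 86×10⁻⁸×2.1337 = 1.7159266×10⁻⁵ m/K
ΔT = 4.30×10⁻³ / 1.7159266×10⁻⁵ = 250.593 K
T = 29.5 + 250.593 = 280.093 °C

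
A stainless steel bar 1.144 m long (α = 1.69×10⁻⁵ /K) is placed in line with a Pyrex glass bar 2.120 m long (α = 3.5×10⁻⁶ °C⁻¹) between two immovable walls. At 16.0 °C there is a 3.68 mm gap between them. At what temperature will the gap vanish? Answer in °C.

Gap closes when ΔL₁ + ΔL₂ = 3.68 mm = 3.68×10⁻³ m
(α₁L₁ + α₂L₂)ΔT = g
α₁L₁ + α₂L₂ = 1.69×10⁻⁵×1.144 + 3.5×10⁻⁶×2.120 = 2.67536×10⁻⁵ m/K
ΔT = 3.68×10⁻³ / 2.67536×10⁻⁵ = 137.55 K
T = 16.0 + 137.55 = 153.55 °C

T = 154 °C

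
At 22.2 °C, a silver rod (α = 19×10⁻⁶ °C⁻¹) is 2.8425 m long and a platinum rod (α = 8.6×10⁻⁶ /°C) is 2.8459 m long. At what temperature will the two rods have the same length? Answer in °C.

T = 137.3 °C

Equal length when α₁L₁ΔT − α₂L₂ΔT = L₂ − L₁ = 3.40×10⁻³ m
α₁L₁ = 5.40075×10⁻⁵, α₂L₂ = 2.447474×10⁻⁵ → Δ(αL) = 2.953276×10⁻⁵ m/K
ΔT = 3.40×10⁻³ / 2.953276×10⁻⁵ = 115.126 K, so T = 22.2 + 115.126 = 137.326 °C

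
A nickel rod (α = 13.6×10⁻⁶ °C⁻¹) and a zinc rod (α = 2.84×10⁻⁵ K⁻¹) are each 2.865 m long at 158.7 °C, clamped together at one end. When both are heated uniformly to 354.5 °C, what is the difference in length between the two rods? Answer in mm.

ΔT = 195.8 K
nickel: ΔL = 13.6×10⁻⁶ × 2.865 m × 195.8 = 7.6292×10⁻³ m = 7.6292 mm
zinc: ΔL = 2.84×10⁻⁵ × 2.865 m × 195.8 = 1.5931×10⁻² m = 15.931 mm
difference = 15.931 − 7.6292 = 8.3018 mm

8.30 mm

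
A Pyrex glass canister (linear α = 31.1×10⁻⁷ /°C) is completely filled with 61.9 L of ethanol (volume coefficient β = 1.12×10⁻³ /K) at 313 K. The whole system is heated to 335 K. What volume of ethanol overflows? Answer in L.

The canister also expands: β_container ≈ 3α = 9.33×10⁻⁶ /K
Net overflow = V₀(β_liq − 3α_cont)ΔT
β − 3α = 1.12×10⁻³ − 9.33×10⁻⁶ = 1.11067×10⁻³ /K; ΔT = 22 K
ΔV = 61.9 × 1.11067×10⁻³ × 22 = 1.51 L

1.51 L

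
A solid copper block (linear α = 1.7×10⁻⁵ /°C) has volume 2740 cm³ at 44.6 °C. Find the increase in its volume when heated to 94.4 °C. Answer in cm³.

Isotropic solid: β ≈ 3α = 5.1×10⁻⁵ /K; ΔT = 49.8 K
ΔV = 3αV₀ΔT = 3(1.7×10⁻⁵)(2740)(49.8) = 6.96 cm³

ΔV = 6.96 cm³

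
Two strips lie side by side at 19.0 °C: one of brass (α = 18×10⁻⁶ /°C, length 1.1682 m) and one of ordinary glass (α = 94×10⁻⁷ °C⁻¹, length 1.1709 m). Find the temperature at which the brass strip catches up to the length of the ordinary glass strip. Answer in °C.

T = 288.4 °C

Equal length when α₁L₁ΔT − α₂L₂ΔT = L₂ − L₁ = 2.70×10⁻³ m
α₁L₁ = 2.10276×10⁻⁵, α₂L₂ = 1.100646×10⁻⁵ → Δ(αL) = 1.002114×10⁻⁵ m/K
ΔT = 2.70×10⁻³ / 1.002114×10⁻⁵ = 269.430 K, so T = 19.0 + 269.430 = 288.430 °C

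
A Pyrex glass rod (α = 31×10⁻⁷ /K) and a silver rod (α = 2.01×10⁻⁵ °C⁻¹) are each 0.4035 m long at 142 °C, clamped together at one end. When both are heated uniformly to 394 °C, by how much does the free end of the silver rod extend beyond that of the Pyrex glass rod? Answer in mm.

ΔT = 252 K
Pyrex glass: ΔL = 31×10⁻⁷ × 0.4035 m × 252 = 3.1521×10⁻⁴ m = 0.31521 mm
silver: ΔL = 2.01×10⁻⁵ × 0.4035 m × 252 = 2.0438×10⁻³ m = 2.0438 mm
difference = 2.0438 − 0.31521 = 1.72859 mm

1.73 mm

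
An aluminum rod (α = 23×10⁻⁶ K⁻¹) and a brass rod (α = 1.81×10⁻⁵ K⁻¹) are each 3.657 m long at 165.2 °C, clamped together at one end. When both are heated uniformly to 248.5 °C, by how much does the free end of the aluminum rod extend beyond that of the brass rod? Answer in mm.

ΔT = 83.3 K
aluminum: ΔL = 23×10⁻⁶ × 3.657 m × 83.3 = 7.0064×10⁻³ m = 7.0064 mm
brass: ΔL = 1.81×10⁻⁵ × 3.657 m × 83.3 = 5.5138×10⁻³ m = 5.5138 mm
difference = 7.0064 − 5.5138 = 1.4926 mm

1.49 mm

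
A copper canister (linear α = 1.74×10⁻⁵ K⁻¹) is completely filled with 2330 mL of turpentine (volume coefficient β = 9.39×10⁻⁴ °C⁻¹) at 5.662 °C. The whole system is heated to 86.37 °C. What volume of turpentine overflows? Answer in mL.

The canister also expands: β_container ≈ 3α = 5.22×10⁻⁵ /K
Net overflow = V₀(β_liq − 3α_cont)ΔT
β − 3α = 9.39×10⁻⁴ − 5.22×10⁻⁵ = 8.868×10⁻⁴ /K; ΔT = 80.708 K
ΔV = 2330 × 8.868×10⁻⁴ × 80.708 = 167 mL

167 mL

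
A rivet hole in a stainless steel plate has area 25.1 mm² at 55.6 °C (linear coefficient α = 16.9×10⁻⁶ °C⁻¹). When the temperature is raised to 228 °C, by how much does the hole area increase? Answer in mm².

Area coefficient ≈ 2α; |ΔT| = 172.4 K
ΔA = 2αA₀ΔT = 2(16.9×10⁻⁶)(25.1)(172.4) = 0.146 mm²

ΔA = 0.146 mm²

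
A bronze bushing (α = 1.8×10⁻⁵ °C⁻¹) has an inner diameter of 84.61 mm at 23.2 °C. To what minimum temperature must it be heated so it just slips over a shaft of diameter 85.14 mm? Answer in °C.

T = 371 °C

Required Δd = 85.14 − 84.61 = 0.53 mm
Δd = αd₀ΔT ⇒ ΔT = Δd/(αd₀) = 0.53 / (1.8×10⁻⁵ × 84.61) = 348.00 K
T_min = 23.2 + 348.00 = 371.20 °C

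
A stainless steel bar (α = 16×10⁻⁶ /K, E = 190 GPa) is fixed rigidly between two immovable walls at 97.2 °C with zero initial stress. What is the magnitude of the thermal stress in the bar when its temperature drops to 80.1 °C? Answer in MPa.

Fully constrained: the free strain ε = αΔT is blocked, so σ = Eε = EαΔT.
|ΔT| = 17.1 K
σ = 190×10⁹ × 16×10⁻⁶ × 17.1 = 5.20×10⁷ Pa

σ = 52.0 MPa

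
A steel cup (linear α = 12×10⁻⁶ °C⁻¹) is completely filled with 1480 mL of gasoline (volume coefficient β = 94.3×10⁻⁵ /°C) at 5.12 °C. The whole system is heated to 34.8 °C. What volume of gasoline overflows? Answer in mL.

39.8 mL

The cup also expands: β_container ≈ 3α = 3.6×10⁻⁵ /K
Net overflow = V₀(β_liq − 3α_cont)ΔT
β − 3α = 9.43×10⁻⁴ − 3.6×10⁻⁵ = 9.07×10⁻⁴ /K; ΔT = 29.68 K
ΔV = 1480 × 9.07×10⁻⁴ × 29.68 = 39.8 mL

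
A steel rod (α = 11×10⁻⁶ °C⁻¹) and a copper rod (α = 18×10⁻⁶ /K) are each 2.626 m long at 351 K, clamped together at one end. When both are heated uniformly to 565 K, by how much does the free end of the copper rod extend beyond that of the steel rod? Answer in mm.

3.93 mm

ΔT = 214 K
steel: ΔL = 11×10⁻⁶ × 2.626 m × 214 = 6.1816×10⁻³ m = 6.1816 mm
copper: ΔL = 18×10⁻⁶ × 2.626 m × 214 = 1.0115×10⁻² m = 10.115 mm
difference = 10.115 − 6.1816 = 3.9334 mm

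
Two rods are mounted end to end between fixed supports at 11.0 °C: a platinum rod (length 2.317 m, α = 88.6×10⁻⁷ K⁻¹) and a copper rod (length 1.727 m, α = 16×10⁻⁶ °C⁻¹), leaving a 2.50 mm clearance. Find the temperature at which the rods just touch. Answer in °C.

Gap closes when ΔL₁ + ΔL₂ = 2.50 mm = 2.50×10⁻³ m
(α₁L₁ + α₂L₂)ΔT = g
α₁L₁ + α₂L₂ = 88.6×10⁻⁷×2.317 + 16×10⁻⁶×1.727 = 4.816062×10⁻⁵ m/K
ΔT = 2.50×10⁻³ / 4.816062×10⁻⁵ = 51.910 K
T = 11.0 + 51.910 = 62.910 °C

T = 62.9 °C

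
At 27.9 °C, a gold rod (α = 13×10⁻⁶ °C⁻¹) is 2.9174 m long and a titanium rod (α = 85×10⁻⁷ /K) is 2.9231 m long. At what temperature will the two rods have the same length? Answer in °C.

L₁(1 + α₁ΔT) = L₂(1 + α₂ΔT) ⇒ ΔT = (L₂ − L₁)/(α₁L₁ − α₂L₂)
L₂ − L₁ = 2.9231 − 2.9174 = 5.70×10⁻³ m
α₁L₁ − α₂L₂ = 13×10⁻⁶×2.9174 − 85×10⁻⁷×2.9231 = 1.307985×10⁻⁵ m/K
ΔT = 5.70×10⁻³ / 1.307985×10⁻⁵ = 435.785 K
T = 27.9 + 435.785 = 463.685 °C

T = 463.7 °C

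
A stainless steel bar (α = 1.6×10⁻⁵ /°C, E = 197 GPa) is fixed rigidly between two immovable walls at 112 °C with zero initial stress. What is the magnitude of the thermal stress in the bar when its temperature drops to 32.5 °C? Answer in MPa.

Fully constrained: the free strain ε = αΔT is blocked, so σ = Eε = EαΔT.
|ΔT| = 79.5 K
σ = 197×10⁹ × 1.6×10⁻⁵ × 79.5 = 2.51×10⁸ Pa

σ = 251 MPa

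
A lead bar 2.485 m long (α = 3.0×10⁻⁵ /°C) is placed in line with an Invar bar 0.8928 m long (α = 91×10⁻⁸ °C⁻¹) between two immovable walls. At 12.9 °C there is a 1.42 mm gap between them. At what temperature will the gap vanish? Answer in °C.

T = 31.7 °C

Gap closes when ΔL₁ + ΔL₂ = 1.42 mm = 1.42×10⁻³ m
(α₁L₁ + α₂L₂)ΔT = g
α₁L₁ + α₂L₂ = 3.0×10⁻⁵×2.485 + 91×10⁻⁸×0.8928 = 7.5362448×10⁻⁵ m/K
ΔT = 1.42×10⁻³ / 7.5362448×10⁻⁵ = 18.842 K
T = 12.9 + 18.842 = 31.742 °C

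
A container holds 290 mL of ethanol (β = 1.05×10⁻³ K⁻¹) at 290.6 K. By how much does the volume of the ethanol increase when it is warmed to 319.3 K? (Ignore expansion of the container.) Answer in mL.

|ΔT| = |319.3 − 290.6| = 28.7 K
ΔV = βV₀ΔT = (1.05×10⁻³)(290)(28.7) = 8.74 mL

ΔV = 8.74 mL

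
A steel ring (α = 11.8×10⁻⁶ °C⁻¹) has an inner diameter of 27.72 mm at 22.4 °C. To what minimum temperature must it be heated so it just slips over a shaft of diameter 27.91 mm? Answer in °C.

Required Δd = 27.91 − 27.72 = 0.19 mm
Δd = αd₀ΔT ⇒ ΔT = Δd/(αd₀) = 0.19 / (11.8×10⁻⁶ × 27.72) = 580.87 K
T_min = 22.4 + 580.87 = 603.27 °C

T = 603 °C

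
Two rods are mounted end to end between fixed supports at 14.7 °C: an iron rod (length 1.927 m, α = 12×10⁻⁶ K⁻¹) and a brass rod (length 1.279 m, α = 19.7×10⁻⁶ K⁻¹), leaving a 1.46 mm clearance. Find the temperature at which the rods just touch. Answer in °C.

T = 44.9 °C

Gap closes when ΔL₁ + ΔL₂ = 1.46 mm = 1.46×10⁻³ m
(α₁L₁ + α₂L₂)ΔT = g
α₁L₁ + α₂L₂ = 12×10⁻⁶×1.927 + 19.7×10⁻⁶×1.279 = 4.83203×10⁻⁵ m/K
ΔT = 1.46×10⁻³ / 4.83203×10⁻⁵ = 30.215 K
T = 14.7 + 30.215 = 44.915 °C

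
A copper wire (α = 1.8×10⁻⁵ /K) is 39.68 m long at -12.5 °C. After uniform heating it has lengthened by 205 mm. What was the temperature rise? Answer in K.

ΔL = αL₀ΔT ⇒ ΔT = ΔL / (αL₀)
ΔT = 205×10⁻³ m / (1.8×10⁻⁵ × 39.68 m) = 287.02 K

ΔT = 287 K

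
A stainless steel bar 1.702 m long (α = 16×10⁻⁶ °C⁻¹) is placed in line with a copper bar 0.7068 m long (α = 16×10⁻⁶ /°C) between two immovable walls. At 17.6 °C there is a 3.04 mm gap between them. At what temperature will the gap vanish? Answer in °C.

T = 96.5 °C

Gap closes when ΔL₁ + ΔL₂ = 3.04 mm = 3.04×10⁻³ m
(α₁L₁ + α₂L₂)ΔT = g
α₁L₁ + α₂L₂ = 16×10⁻⁶×1.702 + 16×10⁻⁶×0.7068 = 3.85408×10⁻⁵ m/K
ΔT = 3.04×10⁻³ / 3.85408×10⁻⁵ = 78.877 K
T = 17.6 + 78.877 = 96.477 °C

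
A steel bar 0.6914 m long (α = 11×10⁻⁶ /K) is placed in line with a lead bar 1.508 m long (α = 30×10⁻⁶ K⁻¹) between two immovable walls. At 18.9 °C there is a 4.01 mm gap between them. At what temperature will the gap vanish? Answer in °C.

T = 94.8 °C

α₁L₁ = 7.6054×10⁻⁶ m/K, α₂L₂ = 4.524×10⁻⁵ m/K → total 5.28454×10⁻⁵ m/K
ΔT = g/(α₁L₁+α₂L₂) = 4.01×10⁻³ / 5.28454×10⁻⁵ = 75.882 K
T = 18.9 + 75.882 = 94.782 °C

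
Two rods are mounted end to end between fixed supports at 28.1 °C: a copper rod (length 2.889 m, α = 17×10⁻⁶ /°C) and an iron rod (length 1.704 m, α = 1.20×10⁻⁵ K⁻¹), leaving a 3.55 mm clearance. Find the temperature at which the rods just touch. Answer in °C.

T = 79.1 °C

α₁L₁ = 4.9113×10⁻⁵ m/K, α₂L₂ = 2.0448×10⁻⁵ m/K → total 6.9561×10⁻⁵ m/K
ΔT = g/(α₁L₁+α₂L₂) = 3.55×10⁻³ / 6.9561×10⁻⁵ = 51.034 K
T = 28.1 + 51.034 = 79.134 °C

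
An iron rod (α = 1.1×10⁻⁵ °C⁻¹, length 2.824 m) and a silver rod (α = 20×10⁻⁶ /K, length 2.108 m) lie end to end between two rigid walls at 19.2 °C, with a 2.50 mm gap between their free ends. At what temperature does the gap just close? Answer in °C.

T = 53.3 °C

Gap closes when ΔL₁ + ΔL₂ = 2.50 mm = 2.50×10⁻³ m
(α₁L₁ + α₂L₂)ΔT = g
α₁L₁ + α₂L₂ = 1.1×10⁻⁵×2.824 + 20×10⁻⁶×2.108 = 7.3224×10⁻⁵ m/K
ΔT = 2.50×10⁻³ / 7.3224×10⁻⁵ = 34.142 K
T = 19.2 + 34.142 = 53.342 °C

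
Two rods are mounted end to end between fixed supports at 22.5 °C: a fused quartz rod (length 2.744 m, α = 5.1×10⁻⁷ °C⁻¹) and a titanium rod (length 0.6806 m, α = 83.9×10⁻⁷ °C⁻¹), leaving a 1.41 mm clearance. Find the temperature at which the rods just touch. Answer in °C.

T = 221 °C

α₁L₁ = 1.39944×10⁻⁶ m/K, α₂L₂ = 5.710234×10⁻⁶ m/K → total 7.109674×10⁻⁶ m/K
ΔT = g/(α₁L₁+α₂L₂) = 1.41×10⁻³ / 7.109674×10⁻⁶ = 198.32 K
T = 22.5 + 198.32 = 220.82 °C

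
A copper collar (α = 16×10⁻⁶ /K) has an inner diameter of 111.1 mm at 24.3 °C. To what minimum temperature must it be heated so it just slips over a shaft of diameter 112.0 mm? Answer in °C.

T = 531 °C

Required Δd = 112.0 − 111.1 = 0.9 mm
Δd = αd₀ΔT ⇒ ΔT = Δd/(αd₀) = 0.9 / (16×10⁻⁶ × 111.1) = 506.30 K
T_min = 24.3 + 506.30 = 530.60 °C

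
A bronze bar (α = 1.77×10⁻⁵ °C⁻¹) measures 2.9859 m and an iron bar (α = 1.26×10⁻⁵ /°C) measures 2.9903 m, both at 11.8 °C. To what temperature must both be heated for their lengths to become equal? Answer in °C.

T = 301.8 °C

L₁(1 + α₁ΔT) = L₂(1 + α₂ΔT) ⇒ ΔT = (L₂ − L₁)/(α₁L₁ − α₂L₂)
L₂ − L₁ = 2.9903 − 2.9859 = 4.40×10⁻³ m
α₁L₁ − α₂L₂ = 1.77×10⁻⁵×2.9859 − 1.26×10⁻⁵×2.9903 = 1.517265×10⁻⁵ m/K
ΔT = 4.40×10⁻³ / 1.517265×10⁻⁵ = 289.995 K
T = 11.8 + 289.995 = 301.795 °C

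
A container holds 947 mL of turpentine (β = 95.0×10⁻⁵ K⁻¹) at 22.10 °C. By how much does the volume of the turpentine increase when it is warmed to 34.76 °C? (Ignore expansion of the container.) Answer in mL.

|ΔT| = |34.76 − 22.10| = 12.66 K
ΔV = βV₀ΔT = (95.0×10⁻⁵)(947)(12.66) = 11.4 mL

ΔV = 11.4 mL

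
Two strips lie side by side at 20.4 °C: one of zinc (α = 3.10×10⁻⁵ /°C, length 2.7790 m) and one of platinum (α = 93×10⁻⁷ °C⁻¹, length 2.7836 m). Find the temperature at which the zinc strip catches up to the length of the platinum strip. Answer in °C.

T = 96.73 °C

Equal length when α₁L₁ΔT − α₂L₂ΔT = L₂ − L₁ = 4.60×10⁻³ m
α₁L₁ = 8.6149×10⁻⁵, α₂L₂ = 2.588748×10⁻⁵ → Δ(αL) = 6.026152×10⁻⁵ m/K
ΔT = 4.60×10⁻³ / 6.026152×10⁻⁵ = 76.3340 K, so T = 20.4 + 76.3340 = 96.7340 °C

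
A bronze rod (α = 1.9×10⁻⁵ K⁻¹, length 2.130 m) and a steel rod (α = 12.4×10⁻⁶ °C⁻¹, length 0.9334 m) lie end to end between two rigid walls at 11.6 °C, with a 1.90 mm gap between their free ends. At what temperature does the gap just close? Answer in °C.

T = 48.1 °C

Gap closes when ΔL₁ + ΔL₂ = 1.90 mm = 1.90×10⁻³ m
(α₁L₁ + α₂L₂)ΔT = g
α₁L₁ + α₂L₂ = 1.9×10⁻⁵×2.130 + 12.4×10⁻⁶×0.9334 = 5.204416×10⁻⁵ m/K
ΔT = 1.90×10⁻³ / 5.204416×10⁻⁵ = 36.507 K
T = 11.6 + 36.507 = 48.107 °C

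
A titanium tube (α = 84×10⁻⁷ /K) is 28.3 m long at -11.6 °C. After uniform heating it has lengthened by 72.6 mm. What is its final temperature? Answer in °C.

T = 294 °C

ΔL = αL₀ΔT ⇒ ΔT = ΔL / (αL₀)
ΔT = 72.6×10⁻³ m / (84×10⁻⁷ × 28.3 m) = 305.40 K
T = -11.6 + 305.40 = 293.80 °C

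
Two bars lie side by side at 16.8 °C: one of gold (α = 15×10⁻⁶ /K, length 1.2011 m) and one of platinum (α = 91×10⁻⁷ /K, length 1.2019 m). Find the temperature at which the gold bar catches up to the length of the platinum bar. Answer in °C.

L₁(1 + α₁ΔT) = L₂(1 + α₂ΔT) ⇒ ΔT = (L₂ − L₁)/(α₁L₁ − α₂L₂)
L₂ − L₁ = 1.2019 − 1.2011 = 8.00×10⁻⁴ m
α₁L₁ − α₂L₂ = 15×10⁻⁶×1.2011 − 91×10⁻⁷×1.2019 = 7.07921×10⁻⁶ m/K
ΔT = 8.00×10⁻⁴ / 7.07921×10⁻⁶ = 113.007 K
T = 16.8 + 113.007 = 129.807 °C

T = 129.8 °C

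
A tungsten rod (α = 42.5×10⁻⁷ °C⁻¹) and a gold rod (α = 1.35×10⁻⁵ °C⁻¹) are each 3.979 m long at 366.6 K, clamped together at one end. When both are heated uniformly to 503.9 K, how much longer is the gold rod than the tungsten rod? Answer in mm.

5.05 mm

ΔT = 137.3 K
tungsten: ΔL = 42.5×10⁻⁷ × 3.979 m × 137.3 = 2.3218×10⁻³ m = 2.3218 mm
gold: ΔL = 1.35×10⁻⁵ × 3.979 m × 137.3 = 7.3753×10⁻³ m = 7.3753 mm
difference = 7.3753 − 2.3218 = 5.0535 mm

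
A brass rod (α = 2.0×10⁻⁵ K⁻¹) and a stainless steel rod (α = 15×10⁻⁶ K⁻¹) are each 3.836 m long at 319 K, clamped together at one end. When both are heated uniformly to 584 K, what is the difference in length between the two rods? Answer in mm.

5.08 mm

ΔT = 265 K
brass: ΔL = 2.0×10⁻⁵ × 3.836 m × 265 = 2.0331×10⁻² m = 20.331 mm
stainless steel: ΔL = 15×10⁻⁶ × 3.836 m × 265 = 1.5248×10⁻² m = 15.248 mm
difference = 20.331 − 15.248 = 5.083 mm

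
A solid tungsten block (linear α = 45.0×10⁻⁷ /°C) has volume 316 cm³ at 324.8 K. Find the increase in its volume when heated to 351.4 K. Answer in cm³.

ΔV = 0.113 cm³

Isotropic solid: β ≈ 3α = 1.3×10⁻⁵ /K; ΔT = 26.6 K
ΔV = 3αV₀ΔT = 3(45.0×10⁻⁷)(316)(26.6) = 0.113 cm³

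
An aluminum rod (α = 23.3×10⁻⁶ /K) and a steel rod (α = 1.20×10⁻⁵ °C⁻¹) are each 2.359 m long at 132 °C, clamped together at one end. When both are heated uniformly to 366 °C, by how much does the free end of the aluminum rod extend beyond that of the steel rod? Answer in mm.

ΔT = 234 K
aluminum: ΔL = 23.3×10⁻⁶ × 2.359 m × 234 = 1.2862×10⁻² m = 12.862 mm
steel: ΔL = 1.20×10⁻⁵ × 2.359 m × 234 = 6.6241×10⁻³ m = 6.6241 mm
difference = 12.862 − 6.6241 = 6.2379 mm

6.24 mm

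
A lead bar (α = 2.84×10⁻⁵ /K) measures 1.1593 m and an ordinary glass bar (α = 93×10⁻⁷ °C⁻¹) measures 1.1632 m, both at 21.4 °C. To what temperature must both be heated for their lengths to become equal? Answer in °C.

T = 197.8 °C

Equal length when α₁L₁ΔT − α₂L₂ΔT = L₂ − L₁ = 3.90×10⁻³ m
α₁L₁ = 3.292412×10⁻⁵, α₂L₂ = 1.081776×10⁻⁵ → Δ(αL) = 2.210636×10⁻⁵ m/K
ΔT = 3.90×10⁻³ / 2.210636×10⁻⁵ = 176.420 K, so T = 21.4 + 176.420 = 197.820 °C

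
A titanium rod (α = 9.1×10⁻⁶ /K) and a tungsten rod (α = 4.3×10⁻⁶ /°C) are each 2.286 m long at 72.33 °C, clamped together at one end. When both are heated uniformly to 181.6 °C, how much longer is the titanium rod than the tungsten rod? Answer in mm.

1.20 mm

ΔT = 109.27 K
titanium: ΔL = 9.1×10⁻⁶ × 2.286 m × 109.27 = 2.2731×10⁻³ m = 2.2731 mm
tungsten: ΔL = 4.3×10⁻⁶ × 2.286 m × 109.27 = 1.0741×10⁻³ m = 1.0741 mm
difference = 2.2731 − 1.0741 = 1.1990 mm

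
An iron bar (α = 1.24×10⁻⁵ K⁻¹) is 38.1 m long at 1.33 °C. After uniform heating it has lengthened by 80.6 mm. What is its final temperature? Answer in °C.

T = 172 °C

ΔL = αL₀ΔT ⇒ ΔT = ΔL / (αL₀)
ΔT = 80.6×10⁻³ m / (1.24×10⁻⁵ × 38.1 m) = 170.60 K
T = 1.33 + 170.60 = 171.93 °C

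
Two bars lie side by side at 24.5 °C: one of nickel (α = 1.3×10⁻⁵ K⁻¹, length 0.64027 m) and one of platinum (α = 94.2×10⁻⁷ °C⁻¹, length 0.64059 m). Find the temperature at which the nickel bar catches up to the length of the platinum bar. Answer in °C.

Equal length when α₁L₁ΔT − α₂L₂ΔT = L₂ − L₁ = 3.20×10⁻⁴ m
α₁L₁ = 8.32351×10⁻⁶, α₂L₂ = 6.0343578×10⁻⁶ → Δ(αL) = 2.2891522×10⁻⁶ m/K
ΔT = 3.20×10⁻⁴ / 2.2891522×10⁻⁶ = 139.790 K, so T = 24.5 + 139.790 = 164.290 °C

T = 164.3 °C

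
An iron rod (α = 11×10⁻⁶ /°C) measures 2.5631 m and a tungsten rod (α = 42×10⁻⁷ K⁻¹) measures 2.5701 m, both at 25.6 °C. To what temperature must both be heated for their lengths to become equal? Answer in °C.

L₁(1 + α₁ΔT) = L₂(1 + α₂ΔT) ⇒ ΔT = (L₂ − L₁)/(α₁L₁ − α₂L₂)
L₂ − L₁ = 2.5701 − 2.5631 = 7.00×10⁻³ m
α₁L₁ − α₂L₂ = 11×10⁻⁶×2.5631 − 42×10⁻⁷×2.5701 = 1.739968×10⁻⁵ m/K
ΔT = 7.00×10⁻³ / 1.739968×10⁻⁵ = 402.306 K
T = 25.6 + 402.306 = 427.906 °C

T = 427.9 °C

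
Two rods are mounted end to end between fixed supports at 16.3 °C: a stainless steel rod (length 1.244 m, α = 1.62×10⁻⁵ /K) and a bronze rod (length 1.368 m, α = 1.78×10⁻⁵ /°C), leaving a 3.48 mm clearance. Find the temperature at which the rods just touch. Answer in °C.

α₁L₁ = 2.01528×10⁻⁵ m/K, α₂L₂ = 2.43504×10⁻⁵ m/K → total 4.45032×10⁻⁵ m/K
ΔT = g/(α₁L₁+α₂L₂) = 3.48×10⁻³ / 4.45032×10⁻⁵ = 78.197 K
T = 16.3 + 78.197 = 94.497 °C

T = 94.5 °C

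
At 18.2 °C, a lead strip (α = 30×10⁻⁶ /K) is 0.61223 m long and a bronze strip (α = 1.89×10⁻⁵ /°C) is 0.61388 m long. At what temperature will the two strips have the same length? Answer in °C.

Equal length when α₁L₁ΔT − α₂L₂ΔT = L₂ − L₁ = 1.65×10⁻³ m
α₁L₁ = 1.83669×10⁻⁵, α₂L₂ = 1.1602332×10⁻⁵ → Δ(αL) = 6.764568×10⁻⁶ m/K
ΔT = 1.65×10⁻³ / 6.764568×10⁻⁶ = 243.918 K, so T = 18.2 + 243.918 = 262.118 °C

T = 262.1 °C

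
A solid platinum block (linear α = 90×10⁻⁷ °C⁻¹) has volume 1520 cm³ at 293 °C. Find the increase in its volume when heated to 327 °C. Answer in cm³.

ΔV = 1.40 cm³

Isotropic solid: β ≈ 3α = 2.7×10⁻⁵ /K; ΔT = 34 K
ΔV = 3αV₀ΔT = 3(90×10⁻⁷)(1520)(34) = 1.40 cm³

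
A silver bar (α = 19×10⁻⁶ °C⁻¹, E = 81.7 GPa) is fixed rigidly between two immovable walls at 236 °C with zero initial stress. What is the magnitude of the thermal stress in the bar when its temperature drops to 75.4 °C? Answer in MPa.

Fully constrained: the free strain ε = αΔT is blocked, so σ = Eε = EαΔT.
|ΔT| = 160.6 K
σ = 81.7×10⁹ × 19×10⁻⁶ × 160.6 = 2.49×10⁸ Pa

σ = 249 MPa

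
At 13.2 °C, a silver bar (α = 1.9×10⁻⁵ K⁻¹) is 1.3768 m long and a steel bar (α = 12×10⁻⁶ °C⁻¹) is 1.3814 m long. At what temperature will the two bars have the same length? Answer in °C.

T = 493.2 °C

Equal length when α₁L₁ΔT − α₂L₂ΔT = L₂ − L₁ = 4.60×10⁻³ m
α₁L₁ = 2.61592×10⁻⁵, α₂L₂ = 1.65768×10⁻⁵ → Δ(αL) = 9.5824×10⁻⁶ m/K
ΔT = 4.60×10⁻³ / 9.5824×10⁻⁶ = 480.047 K, so T = 13.2 + 480.047 = 493.247 °C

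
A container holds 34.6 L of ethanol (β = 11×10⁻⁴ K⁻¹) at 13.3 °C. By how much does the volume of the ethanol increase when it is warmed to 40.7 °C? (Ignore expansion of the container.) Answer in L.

|ΔT| = |40.7 − 13.3| = 27.4 K
ΔV = βV₀ΔT = (11×10⁻⁴)(34.6)(27.4) = 1.04 L

ΔV = 1.04 L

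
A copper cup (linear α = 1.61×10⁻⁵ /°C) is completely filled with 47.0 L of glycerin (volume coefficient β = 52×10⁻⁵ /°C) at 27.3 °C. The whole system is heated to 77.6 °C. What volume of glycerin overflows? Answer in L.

1.12 L

The cup also expands: β_container ≈ 3α = 4.83×10⁻⁵ /K
Net overflow = V₀(β_liq − 3α_cont)ΔT
β − 3α = 5.20×10⁻⁴ − 4.83×10⁻⁵ = 4.717×10⁻⁴ /K; ΔT = 50.3 K
ΔV = 47.0 × 4.717×10⁻⁴ × 50.3 = 1.12 L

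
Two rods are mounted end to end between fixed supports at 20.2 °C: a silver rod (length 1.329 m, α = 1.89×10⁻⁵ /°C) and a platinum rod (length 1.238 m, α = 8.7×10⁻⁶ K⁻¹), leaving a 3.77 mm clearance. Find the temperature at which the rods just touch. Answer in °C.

Gap closes when ΔL₁ + ΔL₂ = 3.77 mm = 3.77×10⁻³ m
(α₁L₁ + α₂L₂)ΔT = g
α₁L₁ + α₂L₂ = 1.89×10⁻⁵×1.329 + 8.7×10⁻⁶×1.238 = 3.58887×10⁻⁵ m/K
ΔT = 3.77×10⁻³ / 3.58887×10⁻⁵ = 105.05 K
T = 20.2 + 105.05 = 125.25 °C

T = 125 °C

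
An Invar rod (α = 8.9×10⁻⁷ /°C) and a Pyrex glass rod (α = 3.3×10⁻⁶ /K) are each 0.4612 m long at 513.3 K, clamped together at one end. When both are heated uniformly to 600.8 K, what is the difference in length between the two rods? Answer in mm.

0.0973 mm

ΔT = 87.5 K
Invar: ΔL = 8.9×10⁻⁷ × 0.4612 m × 87.5 = 3.5916×10⁻⁵ m = 0.035916 mm
Pyrex glass: ΔL = 3.3×10⁻⁶ × 0.4612 m × 87.5 = 1.3317×10⁻⁴ m = 0.13317 mm
difference = 0.13317 − 0.035916 = 0.097254 mm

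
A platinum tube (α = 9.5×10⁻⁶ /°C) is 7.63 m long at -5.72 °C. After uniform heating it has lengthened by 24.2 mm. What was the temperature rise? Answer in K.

ΔL = αL₀ΔT ⇒ ΔT = ΔL / (αL₀)
ΔT = 24.2×10⁻³ m / (9.5×10⁻⁶ × 7.63 m) = 333.86 K

ΔT = 334 K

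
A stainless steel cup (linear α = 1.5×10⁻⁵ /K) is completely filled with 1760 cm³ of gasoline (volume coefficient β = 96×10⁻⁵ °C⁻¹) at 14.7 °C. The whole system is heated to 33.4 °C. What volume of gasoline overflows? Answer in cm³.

The cup also expands: β_container ≈ 3α = 4.5×10⁻⁵ /K
Net overflow = V₀(β_liq − 3α_cont)ΔT
β − 3α = 9.60×10⁻⁴ − 4.5×10⁻⁵ = 9.15×10⁻⁴ /K; ΔT = 18.7 K
ΔV = 1760 × 9.15×10⁻⁴ × 18.7 = 30.1 cm³

30.1 cm³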